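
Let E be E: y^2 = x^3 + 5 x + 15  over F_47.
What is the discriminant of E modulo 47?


4 a^3 + 27 b^2 = 4*5^3 + 27*15^2 = 500 + 6075 = 6575
Delta = -16 * (6575) = -105200
Delta mod 47 = 33

Delta = 33 (mod 47)


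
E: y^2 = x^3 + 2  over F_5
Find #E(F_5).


For each x in F_5, count y with y^2 = x^3 + 0 x + 2 mod 5:
  x = 2: RHS = 0, y in [0]  -> 1 point(s)
  x = 3: RHS = 4, y in [2, 3]  -> 2 point(s)
  x = 4: RHS = 1, y in [1, 4]  -> 2 point(s)
Affine points: 5. Add the point at infinity: total = 6.

#E(F_5) = 6


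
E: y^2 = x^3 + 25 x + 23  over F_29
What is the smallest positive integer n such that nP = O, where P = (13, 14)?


Compute successive multiples of P until we hit O:
  1P = (13, 14)
  2P = (16, 16)
  3P = (23, 18)
  4P = (21, 6)
  5P = (25, 27)
  6P = (25, 2)
  7P = (21, 23)
  8P = (23, 11)
  ... (continuing to 11P)
  11P = O

ord(P) = 11


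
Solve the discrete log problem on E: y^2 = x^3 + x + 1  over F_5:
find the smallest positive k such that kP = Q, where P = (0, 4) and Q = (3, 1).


Enumerate multiples of P until we hit Q = (3, 1):
  1P = (0, 4)
  2P = (4, 3)
  3P = (2, 4)
  4P = (3, 1)
Match found at i = 4.

k = 4


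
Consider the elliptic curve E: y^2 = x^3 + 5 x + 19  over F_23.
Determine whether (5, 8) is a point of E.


Check whether y^2 = x^3 + 5 x + 19 (mod 23) for (x, y) = (5, 8).
LHS: y^2 = 8^2 mod 23 = 18
RHS: x^3 + 5 x + 19 = 5^3 + 5*5 + 19 mod 23 = 8
LHS != RHS

No, not on the curve


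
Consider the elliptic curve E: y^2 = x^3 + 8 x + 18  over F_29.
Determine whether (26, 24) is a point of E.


Check whether y^2 = x^3 + 8 x + 18 (mod 29) for (x, y) = (26, 24).
LHS: y^2 = 24^2 mod 29 = 25
RHS: x^3 + 8 x + 18 = 26^3 + 8*26 + 18 mod 29 = 25
LHS = RHS

Yes, on the curve


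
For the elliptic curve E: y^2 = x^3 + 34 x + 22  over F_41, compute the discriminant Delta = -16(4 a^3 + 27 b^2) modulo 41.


4 a^3 + 27 b^2 = 4*34^3 + 27*22^2 = 157216 + 13068 = 170284
Delta = -16 * (170284) = -2724544
Delta mod 41 = 29

Delta = 29 (mod 41)


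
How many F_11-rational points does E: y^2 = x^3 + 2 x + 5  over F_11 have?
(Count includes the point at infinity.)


For each x in F_11, count y with y^2 = x^3 + 2 x + 5 mod 11:
  x = 0: RHS = 5, y in [4, 7]  -> 2 point(s)
  x = 3: RHS = 5, y in [4, 7]  -> 2 point(s)
  x = 4: RHS = 0, y in [0]  -> 1 point(s)
  x = 8: RHS = 5, y in [4, 7]  -> 2 point(s)
  x = 9: RHS = 4, y in [2, 9]  -> 2 point(s)
Affine points: 9. Add the point at infinity: total = 10.

#E(F_11) = 10


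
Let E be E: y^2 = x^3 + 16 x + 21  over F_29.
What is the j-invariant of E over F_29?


Delta = -16(4 a^3 + 27 b^2) mod 29 = 5
-1728 * (4 a)^3 = -1728 * (4*16)^3 mod 29 = 11
j = 11 * 5^(-1) mod 29 = 8

j = 8 (mod 29)


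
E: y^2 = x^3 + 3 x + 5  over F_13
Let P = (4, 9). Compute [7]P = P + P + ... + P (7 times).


k = 7 = 111_2 (binary, LSB first: 111)
Double-and-add from P = (4, 9):
  bit 0 = 1: acc = O + (4, 9) = (4, 9)
  bit 1 = 1: acc = (4, 9) + (4, 4) = O
  bit 2 = 1: acc = O + (4, 9) = (4, 9)

7P = (4, 9)


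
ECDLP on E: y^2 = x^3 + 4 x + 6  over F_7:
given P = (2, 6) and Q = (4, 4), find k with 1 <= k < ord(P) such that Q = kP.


Enumerate multiples of P until we hit Q = (4, 4):
  1P = (2, 6)
  2P = (4, 3)
  3P = (5, 2)
  4P = (1, 2)
  5P = (6, 6)
  6P = (6, 1)
  7P = (1, 5)
  8P = (5, 5)
  9P = (4, 4)
Match found at i = 9.

k = 9


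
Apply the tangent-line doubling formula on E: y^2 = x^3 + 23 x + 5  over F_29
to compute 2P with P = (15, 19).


Doubling: s = (3 x1^2 + a) / (2 y1)
s = (3*15^2 + 23) / (2*19) mod 29 = 26
x3 = s^2 - 2 x1 mod 29 = 26^2 - 2*15 = 8
y3 = s (x1 - x3) - y1 mod 29 = 26 * (15 - 8) - 19 = 18

2P = (8, 18)


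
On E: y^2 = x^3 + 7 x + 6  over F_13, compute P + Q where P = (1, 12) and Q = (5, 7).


P != Q, so use the chord formula.
s = (y2 - y1) / (x2 - x1) = (8) / (4) mod 13 = 2
x3 = s^2 - x1 - x2 mod 13 = 2^2 - 1 - 5 = 11
y3 = s (x1 - x3) - y1 mod 13 = 2 * (1 - 11) - 12 = 7

P + Q = (11, 7)


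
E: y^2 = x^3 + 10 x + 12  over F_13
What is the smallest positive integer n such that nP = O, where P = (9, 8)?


Compute successive multiples of P until we hit O:
  1P = (9, 8)
  2P = (12, 12)
  3P = (1, 7)
  4P = (2, 1)
  5P = (3, 11)
  6P = (11, 6)
  7P = (7, 3)
  8P = (0, 8)
  ... (continuing to 19P)
  19P = O

ord(P) = 19


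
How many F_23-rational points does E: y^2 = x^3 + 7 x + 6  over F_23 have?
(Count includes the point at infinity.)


For each x in F_23, count y with y^2 = x^3 + 7 x + 6 mod 23:
  x = 0: RHS = 6, y in [11, 12]  -> 2 point(s)
  x = 3: RHS = 8, y in [10, 13]  -> 2 point(s)
  x = 4: RHS = 6, y in [11, 12]  -> 2 point(s)
  x = 9: RHS = 16, y in [4, 19]  -> 2 point(s)
  x = 10: RHS = 18, y in [8, 15]  -> 2 point(s)
  x = 12: RHS = 1, y in [1, 22]  -> 2 point(s)
  x = 15: RHS = 13, y in [6, 17]  -> 2 point(s)
  x = 17: RHS = 1, y in [1, 22]  -> 2 point(s)
  x = 19: RHS = 6, y in [11, 12]  -> 2 point(s)
  x = 20: RHS = 4, y in [2, 21]  -> 2 point(s)
Affine points: 20. Add the point at infinity: total = 21.

#E(F_23) = 21


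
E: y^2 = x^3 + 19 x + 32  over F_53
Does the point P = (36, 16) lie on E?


Check whether y^2 = x^3 + 19 x + 32 (mod 53) for (x, y) = (36, 16).
LHS: y^2 = 16^2 mod 53 = 44
RHS: x^3 + 19 x + 32 = 36^3 + 19*36 + 32 mod 53 = 43
LHS != RHS

No, not on the curve


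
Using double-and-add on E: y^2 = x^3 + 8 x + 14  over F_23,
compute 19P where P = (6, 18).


k = 19 = 10011_2 (binary, LSB first: 11001)
Double-and-add from P = (6, 18):
  bit 0 = 1: acc = O + (6, 18) = (6, 18)
  bit 1 = 1: acc = (6, 18) + (14, 15) = (15, 17)
  bit 2 = 0: acc unchanged = (15, 17)
  bit 3 = 0: acc unchanged = (15, 17)
  bit 4 = 1: acc = (15, 17) + (5, 15) = (15, 6)

19P = (15, 6)


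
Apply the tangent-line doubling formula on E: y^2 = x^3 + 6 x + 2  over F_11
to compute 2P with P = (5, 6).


Doubling: s = (3 x1^2 + a) / (2 y1)
s = (3*5^2 + 6) / (2*6) mod 11 = 4
x3 = s^2 - 2 x1 mod 11 = 4^2 - 2*5 = 6
y3 = s (x1 - x3) - y1 mod 11 = 4 * (5 - 6) - 6 = 1

2P = (6, 1)


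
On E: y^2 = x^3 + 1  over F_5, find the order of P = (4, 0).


Compute successive multiples of P until we hit O:
  1P = (4, 0)
  2P = O

ord(P) = 2


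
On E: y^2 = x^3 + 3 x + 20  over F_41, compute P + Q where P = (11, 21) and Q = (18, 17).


P != Q, so use the chord formula.
s = (y2 - y1) / (x2 - x1) = (37) / (7) mod 41 = 17
x3 = s^2 - x1 - x2 mod 41 = 17^2 - 11 - 18 = 14
y3 = s (x1 - x3) - y1 mod 41 = 17 * (11 - 14) - 21 = 10

P + Q = (14, 10)


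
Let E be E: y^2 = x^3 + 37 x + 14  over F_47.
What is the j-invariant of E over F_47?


Delta = -16(4 a^3 + 27 b^2) mod 47 = 8
-1728 * (4 a)^3 = -1728 * (4*37)^3 mod 47 = 13
j = 13 * 8^(-1) mod 47 = 31

j = 31 (mod 47)


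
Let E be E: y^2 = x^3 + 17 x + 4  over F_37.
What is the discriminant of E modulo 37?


4 a^3 + 27 b^2 = 4*17^3 + 27*4^2 = 19652 + 432 = 20084
Delta = -16 * (20084) = -321344
Delta mod 37 = 1

Delta = 1 (mod 37)


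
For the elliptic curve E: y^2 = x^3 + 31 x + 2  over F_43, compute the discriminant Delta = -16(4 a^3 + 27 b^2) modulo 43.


4 a^3 + 27 b^2 = 4*31^3 + 27*2^2 = 119164 + 108 = 119272
Delta = -16 * (119272) = -1908352
Delta mod 43 = 31

Delta = 31 (mod 43)


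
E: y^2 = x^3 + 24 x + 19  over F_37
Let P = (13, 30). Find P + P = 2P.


Doubling: s = (3 x1^2 + a) / (2 y1)
s = (3*13^2 + 24) / (2*30) mod 37 = 7
x3 = s^2 - 2 x1 mod 37 = 7^2 - 2*13 = 23
y3 = s (x1 - x3) - y1 mod 37 = 7 * (13 - 23) - 30 = 11

2P = (23, 11)


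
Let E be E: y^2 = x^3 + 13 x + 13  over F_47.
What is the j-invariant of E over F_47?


Delta = -16(4 a^3 + 27 b^2) mod 47 = 46
-1728 * (4 a)^3 = -1728 * (4*13)^3 mod 47 = 12
j = 12 * 46^(-1) mod 47 = 35

j = 35 (mod 47)


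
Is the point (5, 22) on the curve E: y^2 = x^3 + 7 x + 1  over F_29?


Check whether y^2 = x^3 + 7 x + 1 (mod 29) for (x, y) = (5, 22).
LHS: y^2 = 22^2 mod 29 = 20
RHS: x^3 + 7 x + 1 = 5^3 + 7*5 + 1 mod 29 = 16
LHS != RHS

No, not on the curve


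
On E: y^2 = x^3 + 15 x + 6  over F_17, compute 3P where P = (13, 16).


k = 3 = 11_2 (binary, LSB first: 11)
Double-and-add from P = (13, 16):
  bit 0 = 1: acc = O + (13, 16) = (13, 16)
  bit 1 = 1: acc = (13, 16) + (10, 0) = (13, 1)

3P = (13, 1)


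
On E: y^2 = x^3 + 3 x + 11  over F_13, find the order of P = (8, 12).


Compute successive multiples of P until we hit O:
  1P = (8, 12)
  2P = (10, 1)
  3P = (9, 0)
  4P = (10, 12)
  5P = (8, 1)
  6P = O

ord(P) = 6


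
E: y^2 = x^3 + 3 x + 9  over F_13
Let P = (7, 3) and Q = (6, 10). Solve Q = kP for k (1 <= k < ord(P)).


Enumerate multiples of P until we hit Q = (6, 10):
  1P = (7, 3)
  2P = (0, 3)
  3P = (6, 10)
Match found at i = 3.

k = 3


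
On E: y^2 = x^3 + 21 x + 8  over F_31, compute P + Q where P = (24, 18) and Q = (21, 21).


P != Q, so use the chord formula.
s = (y2 - y1) / (x2 - x1) = (3) / (28) mod 31 = 30
x3 = s^2 - x1 - x2 mod 31 = 30^2 - 24 - 21 = 18
y3 = s (x1 - x3) - y1 mod 31 = 30 * (24 - 18) - 18 = 7

P + Q = (18, 7)


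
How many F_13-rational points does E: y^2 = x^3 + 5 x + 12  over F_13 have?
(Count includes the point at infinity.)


For each x in F_13, count y with y^2 = x^3 + 5 x + 12 mod 13:
  x = 0: RHS = 12, y in [5, 8]  -> 2 point(s)
  x = 2: RHS = 4, y in [2, 11]  -> 2 point(s)
  x = 7: RHS = 0, y in [0]  -> 1 point(s)
  x = 10: RHS = 9, y in [3, 10]  -> 2 point(s)
Affine points: 7. Add the point at infinity: total = 8.

#E(F_13) = 8


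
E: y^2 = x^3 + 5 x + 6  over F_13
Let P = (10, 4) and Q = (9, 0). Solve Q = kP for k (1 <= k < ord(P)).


Enumerate multiples of P until we hit Q = (9, 0):
  1P = (10, 4)
  2P = (9, 0)
Match found at i = 2.

k = 2


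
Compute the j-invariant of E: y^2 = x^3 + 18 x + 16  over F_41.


Delta = -16(4 a^3 + 27 b^2) mod 41 = 1
-1728 * (4 a)^3 = -1728 * (4*18)^3 mod 41 = 14
j = 14 * 1^(-1) mod 41 = 14

j = 14 (mod 41)


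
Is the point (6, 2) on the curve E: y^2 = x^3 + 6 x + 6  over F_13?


Check whether y^2 = x^3 + 6 x + 6 (mod 13) for (x, y) = (6, 2).
LHS: y^2 = 2^2 mod 13 = 4
RHS: x^3 + 6 x + 6 = 6^3 + 6*6 + 6 mod 13 = 11
LHS != RHS

No, not on the curve


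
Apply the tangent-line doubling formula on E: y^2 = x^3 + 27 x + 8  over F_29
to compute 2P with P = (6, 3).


Doubling: s = (3 x1^2 + a) / (2 y1)
s = (3*6^2 + 27) / (2*3) mod 29 = 8
x3 = s^2 - 2 x1 mod 29 = 8^2 - 2*6 = 23
y3 = s (x1 - x3) - y1 mod 29 = 8 * (6 - 23) - 3 = 6

2P = (23, 6)


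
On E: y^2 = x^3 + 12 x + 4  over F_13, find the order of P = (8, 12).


Compute successive multiples of P until we hit O:
  1P = (8, 12)
  2P = (1, 2)
  3P = (1, 11)
  4P = (8, 1)
  5P = O

ord(P) = 5


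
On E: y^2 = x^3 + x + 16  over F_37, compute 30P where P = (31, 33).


k = 30 = 11110_2 (binary, LSB first: 01111)
Double-and-add from P = (31, 33):
  bit 0 = 0: acc unchanged = O
  bit 1 = 1: acc = O + (19, 7) = (19, 7)
  bit 2 = 1: acc = (19, 7) + (10, 8) = (24, 10)
  bit 3 = 1: acc = (24, 10) + (21, 14) = (2, 10)
  bit 4 = 1: acc = (2, 10) + (20, 28) = (16, 13)

30P = (16, 13)


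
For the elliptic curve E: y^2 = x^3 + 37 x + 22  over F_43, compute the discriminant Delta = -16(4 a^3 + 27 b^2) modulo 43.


4 a^3 + 27 b^2 = 4*37^3 + 27*22^2 = 202612 + 13068 = 215680
Delta = -16 * (215680) = -3450880
Delta mod 43 = 42

Delta = 42 (mod 43)


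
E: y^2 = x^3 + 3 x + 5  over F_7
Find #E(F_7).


For each x in F_7, count y with y^2 = x^3 + 3 x + 5 mod 7:
  x = 1: RHS = 2, y in [3, 4]  -> 2 point(s)
  x = 4: RHS = 4, y in [2, 5]  -> 2 point(s)
  x = 6: RHS = 1, y in [1, 6]  -> 2 point(s)
Affine points: 6. Add the point at infinity: total = 7.

#E(F_7) = 7


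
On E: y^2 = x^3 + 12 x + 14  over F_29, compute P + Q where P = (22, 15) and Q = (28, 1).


P != Q, so use the chord formula.
s = (y2 - y1) / (x2 - x1) = (15) / (6) mod 29 = 17
x3 = s^2 - x1 - x2 mod 29 = 17^2 - 22 - 28 = 7
y3 = s (x1 - x3) - y1 mod 29 = 17 * (22 - 7) - 15 = 8

P + Q = (7, 8)


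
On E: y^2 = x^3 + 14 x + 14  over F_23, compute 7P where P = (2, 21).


k = 7 = 111_2 (binary, LSB first: 111)
Double-and-add from P = (2, 21):
  bit 0 = 1: acc = O + (2, 21) = (2, 21)
  bit 1 = 1: acc = (2, 21) + (21, 22) = (13, 22)
  bit 2 = 1: acc = (13, 22) + (12, 22) = (21, 1)

7P = (21, 1)


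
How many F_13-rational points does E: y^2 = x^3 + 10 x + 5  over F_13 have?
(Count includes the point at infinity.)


For each x in F_13, count y with y^2 = x^3 + 10 x + 5 mod 13:
  x = 1: RHS = 3, y in [4, 9]  -> 2 point(s)
  x = 3: RHS = 10, y in [6, 7]  -> 2 point(s)
  x = 8: RHS = 12, y in [5, 8]  -> 2 point(s)
  x = 10: RHS = 0, y in [0]  -> 1 point(s)
  x = 11: RHS = 3, y in [4, 9]  -> 2 point(s)
Affine points: 9. Add the point at infinity: total = 10.

#E(F_13) = 10


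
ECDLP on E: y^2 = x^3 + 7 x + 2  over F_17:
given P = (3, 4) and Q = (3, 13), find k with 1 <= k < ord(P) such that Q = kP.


Enumerate multiples of P until we hit Q = (3, 13):
  1P = (3, 4)
  2P = (11, 13)
  3P = (4, 14)
  4P = (8, 14)
  5P = (10, 16)
  6P = (0, 6)
  7P = (5, 3)
  8P = (5, 14)
  9P = (0, 11)
  10P = (10, 1)
  11P = (8, 3)
  12P = (4, 3)
  13P = (11, 4)
  14P = (3, 13)
Match found at i = 14.

k = 14


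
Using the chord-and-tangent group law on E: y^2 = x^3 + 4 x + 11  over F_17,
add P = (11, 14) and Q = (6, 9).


P != Q, so use the chord formula.
s = (y2 - y1) / (x2 - x1) = (12) / (12) mod 17 = 1
x3 = s^2 - x1 - x2 mod 17 = 1^2 - 11 - 6 = 1
y3 = s (x1 - x3) - y1 mod 17 = 1 * (11 - 1) - 14 = 13

P + Q = (1, 13)


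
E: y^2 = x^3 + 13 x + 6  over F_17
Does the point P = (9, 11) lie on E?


Check whether y^2 = x^3 + 13 x + 6 (mod 17) for (x, y) = (9, 11).
LHS: y^2 = 11^2 mod 17 = 2
RHS: x^3 + 13 x + 6 = 9^3 + 13*9 + 6 mod 17 = 2
LHS = RHS

Yes, on the curve


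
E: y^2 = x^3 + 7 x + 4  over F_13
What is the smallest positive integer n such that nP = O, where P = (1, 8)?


Compute successive multiples of P until we hit O:
  1P = (1, 8)
  2P = (12, 3)
  3P = (3, 0)
  4P = (12, 10)
  5P = (1, 5)
  6P = O

ord(P) = 6


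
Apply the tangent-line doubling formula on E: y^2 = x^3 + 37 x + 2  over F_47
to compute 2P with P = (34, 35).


Doubling: s = (3 x1^2 + a) / (2 y1)
s = (3*34^2 + 37) / (2*35) mod 47 = 40
x3 = s^2 - 2 x1 mod 47 = 40^2 - 2*34 = 28
y3 = s (x1 - x3) - y1 mod 47 = 40 * (34 - 28) - 35 = 17

2P = (28, 17)


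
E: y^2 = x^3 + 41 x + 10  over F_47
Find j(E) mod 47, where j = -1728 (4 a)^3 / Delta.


Delta = -16(4 a^3 + 27 b^2) mod 47 = 46
-1728 * (4 a)^3 = -1728 * (4*41)^3 mod 47 = 28
j = 28 * 46^(-1) mod 47 = 19

j = 19 (mod 47)


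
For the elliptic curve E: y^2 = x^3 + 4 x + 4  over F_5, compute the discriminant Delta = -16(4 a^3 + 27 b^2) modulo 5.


4 a^3 + 27 b^2 = 4*4^3 + 27*4^2 = 256 + 432 = 688
Delta = -16 * (688) = -11008
Delta mod 5 = 2

Delta = 2 (mod 5)


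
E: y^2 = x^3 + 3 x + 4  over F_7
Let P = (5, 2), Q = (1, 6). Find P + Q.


P != Q, so use the chord formula.
s = (y2 - y1) / (x2 - x1) = (4) / (3) mod 7 = 6
x3 = s^2 - x1 - x2 mod 7 = 6^2 - 5 - 1 = 2
y3 = s (x1 - x3) - y1 mod 7 = 6 * (5 - 2) - 2 = 2

P + Q = (2, 2)


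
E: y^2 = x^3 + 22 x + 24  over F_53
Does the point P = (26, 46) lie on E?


Check whether y^2 = x^3 + 22 x + 24 (mod 53) for (x, y) = (26, 46).
LHS: y^2 = 46^2 mod 53 = 49
RHS: x^3 + 22 x + 24 = 26^3 + 22*26 + 24 mod 53 = 46
LHS != RHS

No, not on the curve


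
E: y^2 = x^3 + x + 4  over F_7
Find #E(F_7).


For each x in F_7, count y with y^2 = x^3 + 1 x + 4 mod 7:
  x = 0: RHS = 4, y in [2, 5]  -> 2 point(s)
  x = 2: RHS = 0, y in [0]  -> 1 point(s)
  x = 4: RHS = 2, y in [3, 4]  -> 2 point(s)
  x = 5: RHS = 1, y in [1, 6]  -> 2 point(s)
  x = 6: RHS = 2, y in [3, 4]  -> 2 point(s)
Affine points: 9. Add the point at infinity: total = 10.

#E(F_7) = 10


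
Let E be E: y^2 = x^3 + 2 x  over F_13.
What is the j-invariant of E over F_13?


Delta = -16(4 a^3 + 27 b^2) mod 13 = 8
-1728 * (4 a)^3 = -1728 * (4*2)^3 mod 13 = 5
j = 5 * 8^(-1) mod 13 = 12

j = 12 (mod 13)


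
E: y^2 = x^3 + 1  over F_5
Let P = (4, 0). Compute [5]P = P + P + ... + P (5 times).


k = 5 = 101_2 (binary, LSB first: 101)
Double-and-add from P = (4, 0):
  bit 0 = 1: acc = O + (4, 0) = (4, 0)
  bit 1 = 0: acc unchanged = (4, 0)
  bit 2 = 1: acc = (4, 0) + O = (4, 0)

5P = (4, 0)


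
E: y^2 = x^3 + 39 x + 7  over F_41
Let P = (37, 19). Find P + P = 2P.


Doubling: s = (3 x1^2 + a) / (2 y1)
s = (3*37^2 + 39) / (2*19) mod 41 = 12
x3 = s^2 - 2 x1 mod 41 = 12^2 - 2*37 = 29
y3 = s (x1 - x3) - y1 mod 41 = 12 * (37 - 29) - 19 = 36

2P = (29, 36)


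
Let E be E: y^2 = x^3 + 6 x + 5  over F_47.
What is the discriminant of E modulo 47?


4 a^3 + 27 b^2 = 4*6^3 + 27*5^2 = 864 + 675 = 1539
Delta = -16 * (1539) = -24624
Delta mod 47 = 4

Delta = 4 (mod 47)


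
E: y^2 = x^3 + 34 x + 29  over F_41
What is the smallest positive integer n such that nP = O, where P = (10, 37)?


Compute successive multiples of P until we hit O:
  1P = (10, 37)
  2P = (19, 21)
  3P = (2, 8)
  4P = (21, 0)
  5P = (2, 33)
  6P = (19, 20)
  7P = (10, 4)
  8P = O

ord(P) = 8


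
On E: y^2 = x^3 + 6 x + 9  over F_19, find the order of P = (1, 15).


Compute successive multiples of P until we hit O:
  1P = (1, 15)
  2P = (15, 15)
  3P = (3, 4)
  4P = (12, 17)
  5P = (12, 2)
  6P = (3, 15)
  7P = (15, 4)
  8P = (1, 4)
  ... (continuing to 9P)
  9P = O

ord(P) = 9


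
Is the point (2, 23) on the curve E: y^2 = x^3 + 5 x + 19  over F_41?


Check whether y^2 = x^3 + 5 x + 19 (mod 41) for (x, y) = (2, 23).
LHS: y^2 = 23^2 mod 41 = 37
RHS: x^3 + 5 x + 19 = 2^3 + 5*2 + 19 mod 41 = 37
LHS = RHS

Yes, on the curve


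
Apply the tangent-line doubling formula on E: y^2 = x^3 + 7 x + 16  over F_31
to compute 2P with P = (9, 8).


Doubling: s = (3 x1^2 + a) / (2 y1)
s = (3*9^2 + 7) / (2*8) mod 31 = 4
x3 = s^2 - 2 x1 mod 31 = 4^2 - 2*9 = 29
y3 = s (x1 - x3) - y1 mod 31 = 4 * (9 - 29) - 8 = 5

2P = (29, 5)


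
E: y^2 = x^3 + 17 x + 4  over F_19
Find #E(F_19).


For each x in F_19, count y with y^2 = x^3 + 17 x + 4 mod 19:
  x = 0: RHS = 4, y in [2, 17]  -> 2 point(s)
  x = 3: RHS = 6, y in [5, 14]  -> 2 point(s)
  x = 5: RHS = 5, y in [9, 10]  -> 2 point(s)
  x = 8: RHS = 6, y in [5, 14]  -> 2 point(s)
  x = 12: RHS = 17, y in [6, 13]  -> 2 point(s)
  x = 13: RHS = 9, y in [3, 16]  -> 2 point(s)
  x = 15: RHS = 5, y in [9, 10]  -> 2 point(s)
  x = 17: RHS = 0, y in [0]  -> 1 point(s)
  x = 18: RHS = 5, y in [9, 10]  -> 2 point(s)
Affine points: 17. Add the point at infinity: total = 18.

#E(F_19) = 18


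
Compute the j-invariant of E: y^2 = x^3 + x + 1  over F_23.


Delta = -16(4 a^3 + 27 b^2) mod 23 = 10
-1728 * (4 a)^3 = -1728 * (4*1)^3 mod 23 = 15
j = 15 * 10^(-1) mod 23 = 13

j = 13 (mod 23)


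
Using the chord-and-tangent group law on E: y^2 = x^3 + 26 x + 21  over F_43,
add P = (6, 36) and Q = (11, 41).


P != Q, so use the chord formula.
s = (y2 - y1) / (x2 - x1) = (5) / (5) mod 43 = 1
x3 = s^2 - x1 - x2 mod 43 = 1^2 - 6 - 11 = 27
y3 = s (x1 - x3) - y1 mod 43 = 1 * (6 - 27) - 36 = 29

P + Q = (27, 29)


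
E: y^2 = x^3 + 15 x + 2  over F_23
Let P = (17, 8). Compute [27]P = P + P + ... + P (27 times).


k = 27 = 11011_2 (binary, LSB first: 11011)
Double-and-add from P = (17, 8):
  bit 0 = 1: acc = O + (17, 8) = (17, 8)
  bit 1 = 1: acc = (17, 8) + (18, 3) = (13, 18)
  bit 2 = 0: acc unchanged = (13, 18)
  bit 3 = 1: acc = (13, 18) + (22, 20) = (19, 19)
  bit 4 = 1: acc = (19, 19) + (11, 16) = (5, 15)

27P = (5, 15)


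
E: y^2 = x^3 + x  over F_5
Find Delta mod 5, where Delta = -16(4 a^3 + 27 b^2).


4 a^3 + 27 b^2 = 4*1^3 + 27*0^2 = 4 + 0 = 4
Delta = -16 * (4) = -64
Delta mod 5 = 1

Delta = 1 (mod 5)


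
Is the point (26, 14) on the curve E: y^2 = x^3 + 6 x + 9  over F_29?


Check whether y^2 = x^3 + 6 x + 9 (mod 29) for (x, y) = (26, 14).
LHS: y^2 = 14^2 mod 29 = 22
RHS: x^3 + 6 x + 9 = 26^3 + 6*26 + 9 mod 29 = 22
LHS = RHS

Yes, on the curve


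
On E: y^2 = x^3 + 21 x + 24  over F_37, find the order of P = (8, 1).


Compute successive multiples of P until we hit O:
  1P = (8, 1)
  2P = (32, 33)
  3P = (7, 25)
  4P = (6, 25)
  5P = (19, 20)
  6P = (35, 23)
  7P = (24, 12)
  8P = (14, 18)
  ... (continuing to 32P)
  32P = O

ord(P) = 32


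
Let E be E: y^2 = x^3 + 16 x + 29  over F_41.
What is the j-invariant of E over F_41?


Delta = -16(4 a^3 + 27 b^2) mod 41 = 40
-1728 * (4 a)^3 = -1728 * (4*16)^3 mod 41 = 19
j = 19 * 40^(-1) mod 41 = 22

j = 22 (mod 41)


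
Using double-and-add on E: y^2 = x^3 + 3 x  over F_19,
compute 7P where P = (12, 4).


k = 7 = 111_2 (binary, LSB first: 111)
Double-and-add from P = (12, 4):
  bit 0 = 1: acc = O + (12, 4) = (12, 4)
  bit 1 = 1: acc = (12, 4) + (1, 17) = (3, 13)
  bit 2 = 1: acc = (3, 13) + (5, 8) = (3, 6)

7P = (3, 6)


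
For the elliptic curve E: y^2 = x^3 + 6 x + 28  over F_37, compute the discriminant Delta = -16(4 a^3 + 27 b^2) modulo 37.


4 a^3 + 27 b^2 = 4*6^3 + 27*28^2 = 864 + 21168 = 22032
Delta = -16 * (22032) = -352512
Delta mod 37 = 24

Delta = 24 (mod 37)


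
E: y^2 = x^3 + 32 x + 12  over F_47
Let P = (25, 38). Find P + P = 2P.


Doubling: s = (3 x1^2 + a) / (2 y1)
s = (3*25^2 + 32) / (2*38) mod 47 = 22
x3 = s^2 - 2 x1 mod 47 = 22^2 - 2*25 = 11
y3 = s (x1 - x3) - y1 mod 47 = 22 * (25 - 11) - 38 = 35

2P = (11, 35)


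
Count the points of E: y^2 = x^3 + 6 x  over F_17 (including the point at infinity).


For each x in F_17, count y with y^2 = x^3 + 6 x + 0 mod 17:
  x = 0: RHS = 0, y in [0]  -> 1 point(s)
  x = 5: RHS = 2, y in [6, 11]  -> 2 point(s)
  x = 8: RHS = 16, y in [4, 13]  -> 2 point(s)
  x = 9: RHS = 1, y in [1, 16]  -> 2 point(s)
  x = 12: RHS = 15, y in [7, 10]  -> 2 point(s)
Affine points: 9. Add the point at infinity: total = 10.

#E(F_17) = 10


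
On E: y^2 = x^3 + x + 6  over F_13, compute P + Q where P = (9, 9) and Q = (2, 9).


P != Q, so use the chord formula.
s = (y2 - y1) / (x2 - x1) = (0) / (6) mod 13 = 0
x3 = s^2 - x1 - x2 mod 13 = 0^2 - 9 - 2 = 2
y3 = s (x1 - x3) - y1 mod 13 = 0 * (9 - 2) - 9 = 4

P + Q = (2, 4)


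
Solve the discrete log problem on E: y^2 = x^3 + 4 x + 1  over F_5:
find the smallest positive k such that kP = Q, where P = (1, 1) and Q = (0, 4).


Enumerate multiples of P until we hit Q = (0, 4):
  1P = (1, 1)
  2P = (4, 1)
  3P = (0, 4)
Match found at i = 3.

k = 3


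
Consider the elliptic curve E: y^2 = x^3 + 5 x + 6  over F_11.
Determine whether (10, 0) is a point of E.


Check whether y^2 = x^3 + 5 x + 6 (mod 11) for (x, y) = (10, 0).
LHS: y^2 = 0^2 mod 11 = 0
RHS: x^3 + 5 x + 6 = 10^3 + 5*10 + 6 mod 11 = 0
LHS = RHS

Yes, on the curve


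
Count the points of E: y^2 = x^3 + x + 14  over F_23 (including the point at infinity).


For each x in F_23, count y with y^2 = x^3 + 1 x + 14 mod 23:
  x = 1: RHS = 16, y in [4, 19]  -> 2 point(s)
  x = 2: RHS = 1, y in [1, 22]  -> 2 point(s)
  x = 4: RHS = 13, y in [6, 17]  -> 2 point(s)
  x = 5: RHS = 6, y in [11, 12]  -> 2 point(s)
  x = 6: RHS = 6, y in [11, 12]  -> 2 point(s)
  x = 9: RHS = 16, y in [4, 19]  -> 2 point(s)
  x = 10: RHS = 12, y in [9, 14]  -> 2 point(s)
  x = 12: RHS = 6, y in [11, 12]  -> 2 point(s)
  x = 13: RHS = 16, y in [4, 19]  -> 2 point(s)
  x = 14: RHS = 12, y in [9, 14]  -> 2 point(s)
  x = 15: RHS = 0, y in [0]  -> 1 point(s)
  x = 16: RHS = 9, y in [3, 20]  -> 2 point(s)
  x = 21: RHS = 4, y in [2, 21]  -> 2 point(s)
  x = 22: RHS = 12, y in [9, 14]  -> 2 point(s)
Affine points: 27. Add the point at infinity: total = 28.

#E(F_23) = 28


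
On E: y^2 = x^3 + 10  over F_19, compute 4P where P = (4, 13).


k = 4 = 100_2 (binary, LSB first: 001)
Double-and-add from P = (4, 13):
  bit 0 = 0: acc unchanged = O
  bit 1 = 0: acc unchanged = O
  bit 2 = 1: acc = O + (1, 12) = (1, 12)

4P = (1, 12)


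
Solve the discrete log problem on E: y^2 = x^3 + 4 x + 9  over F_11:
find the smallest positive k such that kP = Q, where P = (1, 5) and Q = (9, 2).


Enumerate multiples of P until we hit Q = (9, 2):
  1P = (1, 5)
  2P = (3, 9)
  3P = (0, 8)
  4P = (8, 5)
  5P = (2, 6)
  6P = (9, 9)
  7P = (4, 10)
  8P = (10, 2)
  9P = (5, 0)
  10P = (10, 9)
  11P = (4, 1)
  12P = (9, 2)
Match found at i = 12.

k = 12


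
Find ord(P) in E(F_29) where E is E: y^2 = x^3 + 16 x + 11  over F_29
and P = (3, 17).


Compute successive multiples of P until we hit O:
  1P = (3, 17)
  2P = (3, 12)
  3P = O

ord(P) = 3


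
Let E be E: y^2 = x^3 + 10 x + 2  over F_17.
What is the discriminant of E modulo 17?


4 a^3 + 27 b^2 = 4*10^3 + 27*2^2 = 4000 + 108 = 4108
Delta = -16 * (4108) = -65728
Delta mod 17 = 11

Delta = 11 (mod 17)


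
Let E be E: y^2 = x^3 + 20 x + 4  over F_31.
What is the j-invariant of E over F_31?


Delta = -16(4 a^3 + 27 b^2) mod 31 = 28
-1728 * (4 a)^3 = -1728 * (4*20)^3 mod 31 = 1
j = 1 * 28^(-1) mod 31 = 10

j = 10 (mod 31)


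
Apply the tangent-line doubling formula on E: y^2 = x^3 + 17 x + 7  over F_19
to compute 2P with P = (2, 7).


Doubling: s = (3 x1^2 + a) / (2 y1)
s = (3*2^2 + 17) / (2*7) mod 19 = 17
x3 = s^2 - 2 x1 mod 19 = 17^2 - 2*2 = 0
y3 = s (x1 - x3) - y1 mod 19 = 17 * (2 - 0) - 7 = 8

2P = (0, 8)


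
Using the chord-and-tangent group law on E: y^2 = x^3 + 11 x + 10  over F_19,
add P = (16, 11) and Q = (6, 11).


P != Q, so use the chord formula.
s = (y2 - y1) / (x2 - x1) = (0) / (9) mod 19 = 0
x3 = s^2 - x1 - x2 mod 19 = 0^2 - 16 - 6 = 16
y3 = s (x1 - x3) - y1 mod 19 = 0 * (16 - 16) - 11 = 8

P + Q = (16, 8)


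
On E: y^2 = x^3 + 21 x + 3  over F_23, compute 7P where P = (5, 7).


k = 7 = 111_2 (binary, LSB first: 111)
Double-and-add from P = (5, 7):
  bit 0 = 1: acc = O + (5, 7) = (5, 7)
  bit 1 = 1: acc = (5, 7) + (22, 21) = (4, 6)
  bit 2 = 1: acc = (4, 6) + (15, 6) = (4, 17)

7P = (4, 17)


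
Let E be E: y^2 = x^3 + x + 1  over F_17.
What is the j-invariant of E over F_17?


Delta = -16(4 a^3 + 27 b^2) mod 17 = 14
-1728 * (4 a)^3 = -1728 * (4*1)^3 mod 17 = 10
j = 10 * 14^(-1) mod 17 = 8

j = 8 (mod 17)


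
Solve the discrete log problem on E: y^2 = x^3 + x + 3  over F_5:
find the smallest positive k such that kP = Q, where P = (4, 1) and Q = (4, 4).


Enumerate multiples of P until we hit Q = (4, 4):
  1P = (4, 1)
  2P = (1, 0)
  3P = (4, 4)
Match found at i = 3.

k = 3


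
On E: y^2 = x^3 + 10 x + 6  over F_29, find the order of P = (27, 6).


Compute successive multiples of P until we hit O:
  1P = (27, 6)
  2P = (13, 10)
  3P = (24, 18)
  4P = (23, 7)
  5P = (28, 16)
  6P = (16, 17)
  7P = (16, 12)
  8P = (28, 13)
  ... (continuing to 13P)
  13P = O

ord(P) = 13


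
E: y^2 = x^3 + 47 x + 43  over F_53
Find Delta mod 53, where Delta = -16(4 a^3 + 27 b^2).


4 a^3 + 27 b^2 = 4*47^3 + 27*43^2 = 415292 + 49923 = 465215
Delta = -16 * (465215) = -7443440
Delta mod 53 = 39

Delta = 39 (mod 53)


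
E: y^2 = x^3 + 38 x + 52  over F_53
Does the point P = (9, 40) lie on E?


Check whether y^2 = x^3 + 38 x + 52 (mod 53) for (x, y) = (9, 40).
LHS: y^2 = 40^2 mod 53 = 10
RHS: x^3 + 38 x + 52 = 9^3 + 38*9 + 52 mod 53 = 10
LHS = RHS

Yes, on the curve


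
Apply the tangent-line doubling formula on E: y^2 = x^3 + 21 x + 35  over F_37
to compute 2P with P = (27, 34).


Doubling: s = (3 x1^2 + a) / (2 y1)
s = (3*27^2 + 21) / (2*34) mod 37 = 2
x3 = s^2 - 2 x1 mod 37 = 2^2 - 2*27 = 24
y3 = s (x1 - x3) - y1 mod 37 = 2 * (27 - 24) - 34 = 9

2P = (24, 9)


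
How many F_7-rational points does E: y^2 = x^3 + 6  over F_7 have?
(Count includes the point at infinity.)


For each x in F_7, count y with y^2 = x^3 + 0 x + 6 mod 7:
  x = 1: RHS = 0, y in [0]  -> 1 point(s)
  x = 2: RHS = 0, y in [0]  -> 1 point(s)
  x = 4: RHS = 0, y in [0]  -> 1 point(s)
Affine points: 3. Add the point at infinity: total = 4.

#E(F_7) = 4


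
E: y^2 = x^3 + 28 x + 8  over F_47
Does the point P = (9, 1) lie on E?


Check whether y^2 = x^3 + 28 x + 8 (mod 47) for (x, y) = (9, 1).
LHS: y^2 = 1^2 mod 47 = 1
RHS: x^3 + 28 x + 8 = 9^3 + 28*9 + 8 mod 47 = 2
LHS != RHS

No, not on the curve


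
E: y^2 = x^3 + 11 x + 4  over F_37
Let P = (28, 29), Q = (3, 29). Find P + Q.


P != Q, so use the chord formula.
s = (y2 - y1) / (x2 - x1) = (0) / (12) mod 37 = 0
x3 = s^2 - x1 - x2 mod 37 = 0^2 - 28 - 3 = 6
y3 = s (x1 - x3) - y1 mod 37 = 0 * (28 - 6) - 29 = 8

P + Q = (6, 8)


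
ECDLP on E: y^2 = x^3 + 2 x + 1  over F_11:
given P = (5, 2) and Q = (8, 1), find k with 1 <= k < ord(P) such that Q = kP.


Enumerate multiples of P until we hit Q = (8, 1):
  1P = (5, 2)
  2P = (1, 9)
  3P = (6, 8)
  4P = (3, 10)
  5P = (8, 10)
  6P = (10, 3)
  7P = (0, 10)
  8P = (9, 0)
  9P = (0, 1)
  10P = (10, 8)
  11P = (8, 1)
Match found at i = 11.

k = 11


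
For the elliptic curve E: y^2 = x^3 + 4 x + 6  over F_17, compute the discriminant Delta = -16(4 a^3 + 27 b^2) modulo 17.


4 a^3 + 27 b^2 = 4*4^3 + 27*6^2 = 256 + 972 = 1228
Delta = -16 * (1228) = -19648
Delta mod 17 = 4

Delta = 4 (mod 17)


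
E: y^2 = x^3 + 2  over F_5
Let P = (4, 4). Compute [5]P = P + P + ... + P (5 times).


k = 5 = 101_2 (binary, LSB first: 101)
Double-and-add from P = (4, 4):
  bit 0 = 1: acc = O + (4, 4) = (4, 4)
  bit 1 = 0: acc unchanged = (4, 4)
  bit 2 = 1: acc = (4, 4) + (3, 3) = (4, 1)

5P = (4, 1)


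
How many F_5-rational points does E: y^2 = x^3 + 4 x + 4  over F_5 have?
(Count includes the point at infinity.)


For each x in F_5, count y with y^2 = x^3 + 4 x + 4 mod 5:
  x = 0: RHS = 4, y in [2, 3]  -> 2 point(s)
  x = 1: RHS = 4, y in [2, 3]  -> 2 point(s)
  x = 2: RHS = 0, y in [0]  -> 1 point(s)
  x = 4: RHS = 4, y in [2, 3]  -> 2 point(s)
Affine points: 7. Add the point at infinity: total = 8.

#E(F_5) = 8


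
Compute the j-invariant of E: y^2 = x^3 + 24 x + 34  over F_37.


Delta = -16(4 a^3 + 27 b^2) mod 37 = 5
-1728 * (4 a)^3 = -1728 * (4*24)^3 mod 37 = 23
j = 23 * 5^(-1) mod 37 = 12

j = 12 (mod 37)


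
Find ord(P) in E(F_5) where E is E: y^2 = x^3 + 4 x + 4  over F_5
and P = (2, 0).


Compute successive multiples of P until we hit O:
  1P = (2, 0)
  2P = O

ord(P) = 2


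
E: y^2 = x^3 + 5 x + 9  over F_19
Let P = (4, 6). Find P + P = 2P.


Doubling: s = (3 x1^2 + a) / (2 y1)
s = (3*4^2 + 5) / (2*6) mod 19 = 6
x3 = s^2 - 2 x1 mod 19 = 6^2 - 2*4 = 9
y3 = s (x1 - x3) - y1 mod 19 = 6 * (4 - 9) - 6 = 2

2P = (9, 2)


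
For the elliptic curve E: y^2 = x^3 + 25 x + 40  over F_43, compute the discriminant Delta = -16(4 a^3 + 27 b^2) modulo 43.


4 a^3 + 27 b^2 = 4*25^3 + 27*40^2 = 62500 + 43200 = 105700
Delta = -16 * (105700) = -1691200
Delta mod 43 = 33

Delta = 33 (mod 43)


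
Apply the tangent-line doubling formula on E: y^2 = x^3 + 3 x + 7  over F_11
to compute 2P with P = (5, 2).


Doubling: s = (3 x1^2 + a) / (2 y1)
s = (3*5^2 + 3) / (2*2) mod 11 = 3
x3 = s^2 - 2 x1 mod 11 = 3^2 - 2*5 = 10
y3 = s (x1 - x3) - y1 mod 11 = 3 * (5 - 10) - 2 = 5

2P = (10, 5)


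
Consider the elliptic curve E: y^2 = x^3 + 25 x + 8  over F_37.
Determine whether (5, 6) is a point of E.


Check whether y^2 = x^3 + 25 x + 8 (mod 37) for (x, y) = (5, 6).
LHS: y^2 = 6^2 mod 37 = 36
RHS: x^3 + 25 x + 8 = 5^3 + 25*5 + 8 mod 37 = 36
LHS = RHS

Yes, on the curve


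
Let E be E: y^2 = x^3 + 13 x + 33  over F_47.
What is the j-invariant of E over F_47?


Delta = -16(4 a^3 + 27 b^2) mod 47 = 38
-1728 * (4 a)^3 = -1728 * (4*13)^3 mod 47 = 12
j = 12 * 38^(-1) mod 47 = 30

j = 30 (mod 47)


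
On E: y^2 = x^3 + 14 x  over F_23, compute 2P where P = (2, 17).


k = 2 = 10_2 (binary, LSB first: 01)
Double-and-add from P = (2, 17):
  bit 0 = 0: acc unchanged = O
  bit 1 = 1: acc = O + (9, 2) = (9, 2)

2P = (9, 2)


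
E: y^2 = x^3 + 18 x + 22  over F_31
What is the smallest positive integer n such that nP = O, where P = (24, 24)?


Compute successive multiples of P until we hit O:
  1P = (24, 24)
  2P = (24, 7)
  3P = O

ord(P) = 3


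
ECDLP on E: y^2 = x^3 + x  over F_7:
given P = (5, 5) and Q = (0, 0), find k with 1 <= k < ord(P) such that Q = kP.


Enumerate multiples of P until we hit Q = (0, 0):
  1P = (5, 5)
  2P = (1, 3)
  3P = (3, 3)
  4P = (0, 0)
Match found at i = 4.

k = 4


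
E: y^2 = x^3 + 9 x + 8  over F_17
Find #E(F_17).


For each x in F_17, count y with y^2 = x^3 + 9 x + 8 mod 17:
  x = 0: RHS = 8, y in [5, 12]  -> 2 point(s)
  x = 1: RHS = 1, y in [1, 16]  -> 2 point(s)
  x = 2: RHS = 0, y in [0]  -> 1 point(s)
  x = 5: RHS = 8, y in [5, 12]  -> 2 point(s)
  x = 9: RHS = 2, y in [6, 11]  -> 2 point(s)
  x = 12: RHS = 8, y in [5, 12]  -> 2 point(s)
  x = 15: RHS = 16, y in [4, 13]  -> 2 point(s)
  x = 16: RHS = 15, y in [7, 10]  -> 2 point(s)
Affine points: 15. Add the point at infinity: total = 16.

#E(F_17) = 16


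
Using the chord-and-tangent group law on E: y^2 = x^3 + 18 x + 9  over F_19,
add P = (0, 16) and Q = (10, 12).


P != Q, so use the chord formula.
s = (y2 - y1) / (x2 - x1) = (15) / (10) mod 19 = 11
x3 = s^2 - x1 - x2 mod 19 = 11^2 - 0 - 10 = 16
y3 = s (x1 - x3) - y1 mod 19 = 11 * (0 - 16) - 16 = 17

P + Q = (16, 17)


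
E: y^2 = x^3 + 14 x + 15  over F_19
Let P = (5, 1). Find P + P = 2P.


Doubling: s = (3 x1^2 + a) / (2 y1)
s = (3*5^2 + 14) / (2*1) mod 19 = 16
x3 = s^2 - 2 x1 mod 19 = 16^2 - 2*5 = 18
y3 = s (x1 - x3) - y1 mod 19 = 16 * (5 - 18) - 1 = 0

2P = (18, 0)


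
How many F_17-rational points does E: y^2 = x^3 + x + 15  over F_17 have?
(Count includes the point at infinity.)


For each x in F_17, count y with y^2 = x^3 + 1 x + 15 mod 17:
  x = 0: RHS = 15, y in [7, 10]  -> 2 point(s)
  x = 1: RHS = 0, y in [0]  -> 1 point(s)
  x = 2: RHS = 8, y in [5, 12]  -> 2 point(s)
  x = 4: RHS = 15, y in [7, 10]  -> 2 point(s)
  x = 5: RHS = 9, y in [3, 14]  -> 2 point(s)
  x = 6: RHS = 16, y in [4, 13]  -> 2 point(s)
  x = 7: RHS = 8, y in [5, 12]  -> 2 point(s)
  x = 8: RHS = 8, y in [5, 12]  -> 2 point(s)
  x = 12: RHS = 4, y in [2, 15]  -> 2 point(s)
  x = 13: RHS = 15, y in [7, 10]  -> 2 point(s)
  x = 14: RHS = 2, y in [6, 11]  -> 2 point(s)
  x = 16: RHS = 13, y in [8, 9]  -> 2 point(s)
Affine points: 23. Add the point at infinity: total = 24.

#E(F_17) = 24


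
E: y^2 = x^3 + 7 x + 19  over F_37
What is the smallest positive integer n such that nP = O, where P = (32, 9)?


Compute successive multiples of P until we hit O:
  1P = (32, 9)
  2P = (7, 35)
  3P = (14, 30)
  4P = (16, 34)
  5P = (15, 13)
  6P = (30, 21)
  7P = (11, 13)
  8P = (1, 8)
  ... (continuing to 19P)
  19P = O

ord(P) = 19


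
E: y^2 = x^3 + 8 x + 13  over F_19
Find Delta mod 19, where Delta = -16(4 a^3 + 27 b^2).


4 a^3 + 27 b^2 = 4*8^3 + 27*13^2 = 2048 + 4563 = 6611
Delta = -16 * (6611) = -105776
Delta mod 19 = 16

Delta = 16 (mod 19)


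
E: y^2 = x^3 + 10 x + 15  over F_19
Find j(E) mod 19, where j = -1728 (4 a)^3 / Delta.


Delta = -16(4 a^3 + 27 b^2) mod 19 = 15
-1728 * (4 a)^3 = -1728 * (4*10)^3 mod 19 = 8
j = 8 * 15^(-1) mod 19 = 17

j = 17 (mod 19)


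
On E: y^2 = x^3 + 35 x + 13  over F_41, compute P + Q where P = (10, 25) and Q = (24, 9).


P != Q, so use the chord formula.
s = (y2 - y1) / (x2 - x1) = (25) / (14) mod 41 = 34
x3 = s^2 - x1 - x2 mod 41 = 34^2 - 10 - 24 = 15
y3 = s (x1 - x3) - y1 mod 41 = 34 * (10 - 15) - 25 = 10

P + Q = (15, 10)


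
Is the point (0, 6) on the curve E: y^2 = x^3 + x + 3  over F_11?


Check whether y^2 = x^3 + 1 x + 3 (mod 11) for (x, y) = (0, 6).
LHS: y^2 = 6^2 mod 11 = 3
RHS: x^3 + 1 x + 3 = 0^3 + 1*0 + 3 mod 11 = 3
LHS = RHS

Yes, on the curve


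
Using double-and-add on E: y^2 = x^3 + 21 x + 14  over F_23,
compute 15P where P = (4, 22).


k = 15 = 1111_2 (binary, LSB first: 1111)
Double-and-add from P = (4, 22):
  bit 0 = 1: acc = O + (4, 22) = (4, 22)
  bit 1 = 1: acc = (4, 22) + (15, 1) = (20, 19)
  bit 2 = 1: acc = (20, 19) + (2, 15) = (9, 9)
  bit 3 = 1: acc = (9, 9) + (14, 4) = (1, 6)

15P = (1, 6)


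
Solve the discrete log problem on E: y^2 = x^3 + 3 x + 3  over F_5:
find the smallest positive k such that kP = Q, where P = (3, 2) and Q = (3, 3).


Enumerate multiples of P until we hit Q = (3, 3):
  1P = (3, 2)
  2P = (4, 3)
  3P = (4, 2)
  4P = (3, 3)
Match found at i = 4.

k = 4


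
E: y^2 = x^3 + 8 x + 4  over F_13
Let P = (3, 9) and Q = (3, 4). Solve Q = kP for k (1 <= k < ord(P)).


Enumerate multiples of P until we hit Q = (3, 4):
  1P = (3, 9)
  2P = (4, 10)
  3P = (7, 0)
  4P = (4, 3)
  5P = (3, 4)
Match found at i = 5.

k = 5


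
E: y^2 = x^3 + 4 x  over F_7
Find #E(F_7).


For each x in F_7, count y with y^2 = x^3 + 4 x + 0 mod 7:
  x = 0: RHS = 0, y in [0]  -> 1 point(s)
  x = 2: RHS = 2, y in [3, 4]  -> 2 point(s)
  x = 3: RHS = 4, y in [2, 5]  -> 2 point(s)
  x = 6: RHS = 2, y in [3, 4]  -> 2 point(s)
Affine points: 7. Add the point at infinity: total = 8.

#E(F_7) = 8


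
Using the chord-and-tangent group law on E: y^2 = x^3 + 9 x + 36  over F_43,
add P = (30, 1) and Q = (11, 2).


P != Q, so use the chord formula.
s = (y2 - y1) / (x2 - x1) = (1) / (24) mod 43 = 9
x3 = s^2 - x1 - x2 mod 43 = 9^2 - 30 - 11 = 40
y3 = s (x1 - x3) - y1 mod 43 = 9 * (30 - 40) - 1 = 38

P + Q = (40, 38)


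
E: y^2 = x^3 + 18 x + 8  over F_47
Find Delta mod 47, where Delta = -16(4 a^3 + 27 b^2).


4 a^3 + 27 b^2 = 4*18^3 + 27*8^2 = 23328 + 1728 = 25056
Delta = -16 * (25056) = -400896
Delta mod 47 = 14

Delta = 14 (mod 47)


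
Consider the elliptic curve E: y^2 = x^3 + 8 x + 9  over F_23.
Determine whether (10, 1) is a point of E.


Check whether y^2 = x^3 + 8 x + 9 (mod 23) for (x, y) = (10, 1).
LHS: y^2 = 1^2 mod 23 = 1
RHS: x^3 + 8 x + 9 = 10^3 + 8*10 + 9 mod 23 = 8
LHS != RHS

No, not on the curve


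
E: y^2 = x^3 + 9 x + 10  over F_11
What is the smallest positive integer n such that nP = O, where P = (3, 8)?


Compute successive multiples of P until we hit O:
  1P = (3, 8)
  2P = (8, 0)
  3P = (3, 3)
  4P = O

ord(P) = 4


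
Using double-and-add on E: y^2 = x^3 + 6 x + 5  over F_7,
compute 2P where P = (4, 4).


k = 2 = 10_2 (binary, LSB first: 01)
Double-and-add from P = (4, 4):
  bit 0 = 0: acc unchanged = O
  bit 1 = 1: acc = O + (3, 1) = (3, 1)

2P = (3, 1)


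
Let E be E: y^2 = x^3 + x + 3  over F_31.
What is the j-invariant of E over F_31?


Delta = -16(4 a^3 + 27 b^2) mod 31 = 16
-1728 * (4 a)^3 = -1728 * (4*1)^3 mod 31 = 16
j = 16 * 16^(-1) mod 31 = 1

j = 1 (mod 31)


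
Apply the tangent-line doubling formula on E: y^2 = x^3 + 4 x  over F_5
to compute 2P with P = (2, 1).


Doubling: s = (3 x1^2 + a) / (2 y1)
s = (3*2^2 + 4) / (2*1) mod 5 = 3
x3 = s^2 - 2 x1 mod 5 = 3^2 - 2*2 = 0
y3 = s (x1 - x3) - y1 mod 5 = 3 * (2 - 0) - 1 = 0

2P = (0, 0)


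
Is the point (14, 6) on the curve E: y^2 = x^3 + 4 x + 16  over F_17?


Check whether y^2 = x^3 + 4 x + 16 (mod 17) for (x, y) = (14, 6).
LHS: y^2 = 6^2 mod 17 = 2
RHS: x^3 + 4 x + 16 = 14^3 + 4*14 + 16 mod 17 = 11
LHS != RHS

No, not on the curve


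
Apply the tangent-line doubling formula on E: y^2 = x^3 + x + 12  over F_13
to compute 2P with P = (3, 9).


Doubling: s = (3 x1^2 + a) / (2 y1)
s = (3*3^2 + 1) / (2*9) mod 13 = 3
x3 = s^2 - 2 x1 mod 13 = 3^2 - 2*3 = 3
y3 = s (x1 - x3) - y1 mod 13 = 3 * (3 - 3) - 9 = 4

2P = (3, 4)


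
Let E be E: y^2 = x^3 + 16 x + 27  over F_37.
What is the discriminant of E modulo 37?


4 a^3 + 27 b^2 = 4*16^3 + 27*27^2 = 16384 + 19683 = 36067
Delta = -16 * (36067) = -577072
Delta mod 37 = 17

Delta = 17 (mod 37)


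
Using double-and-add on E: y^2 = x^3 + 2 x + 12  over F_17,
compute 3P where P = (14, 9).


k = 3 = 11_2 (binary, LSB first: 11)
Double-and-add from P = (14, 9):
  bit 0 = 1: acc = O + (14, 9) = (14, 9)
  bit 1 = 1: acc = (14, 9) + (14, 8) = O

3P = O


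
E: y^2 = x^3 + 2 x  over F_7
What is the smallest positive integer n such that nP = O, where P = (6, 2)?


Compute successive multiples of P until we hit O:
  1P = (6, 2)
  2P = (4, 4)
  3P = (5, 4)
  4P = (0, 0)
  5P = (5, 3)
  6P = (4, 3)
  7P = (6, 5)
  8P = O

ord(P) = 8


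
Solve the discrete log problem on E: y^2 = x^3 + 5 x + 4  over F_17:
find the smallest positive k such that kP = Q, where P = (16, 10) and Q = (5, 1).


Enumerate multiples of P until we hit Q = (5, 1):
  1P = (16, 10)
  2P = (11, 9)
  3P = (5, 16)
  4P = (14, 9)
  5P = (0, 15)
  6P = (9, 8)
  7P = (7, 12)
  8P = (10, 0)
  9P = (7, 5)
  10P = (9, 9)
  11P = (0, 2)
  12P = (14, 8)
  13P = (5, 1)
Match found at i = 13.

k = 13
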